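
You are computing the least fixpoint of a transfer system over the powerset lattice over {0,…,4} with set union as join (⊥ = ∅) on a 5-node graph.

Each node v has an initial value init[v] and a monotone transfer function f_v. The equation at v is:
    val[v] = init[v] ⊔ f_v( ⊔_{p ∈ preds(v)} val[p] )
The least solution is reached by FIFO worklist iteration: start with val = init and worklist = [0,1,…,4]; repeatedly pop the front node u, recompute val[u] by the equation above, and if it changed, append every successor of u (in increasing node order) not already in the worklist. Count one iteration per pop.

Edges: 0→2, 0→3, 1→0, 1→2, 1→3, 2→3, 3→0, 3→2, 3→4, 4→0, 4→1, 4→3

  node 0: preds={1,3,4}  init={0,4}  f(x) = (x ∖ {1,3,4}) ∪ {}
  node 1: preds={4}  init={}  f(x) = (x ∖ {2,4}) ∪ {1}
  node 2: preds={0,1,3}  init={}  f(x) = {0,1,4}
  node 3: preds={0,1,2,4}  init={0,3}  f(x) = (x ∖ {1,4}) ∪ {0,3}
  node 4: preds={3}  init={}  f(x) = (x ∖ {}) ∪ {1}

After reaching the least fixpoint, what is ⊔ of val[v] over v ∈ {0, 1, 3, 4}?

{0,1,3,4}

Worklist (10 pops):
  #1 pop 0: in={0,3} → {0,4} (no change)
  #2 pop 1: in={} → {1} (was {}); enqueue [0]
  #3 pop 2: in={0,1,3,4} → {0,1,4} (was {}); enqueue []
  #4 pop 3: in={0,1,4} → {0,3} (no change)
  #5 pop 4: in={0,3} → {0,1,3} (was {}); enqueue [1,3]
  #6 pop 0: in={0,1,3} → {0,4} (no change)
  #7 pop 1: in={0,1,3} → {0,1,3} (was {1}); enqueue [0,2]
  #8 pop 3: in={0,1,3,4} → {0,3} (no change)
  #9 pop 0: in={0,1,3} → {0,4} (no change)
  #10 pop 2: in={0,1,3,4} → {0,1,4} (no change)

Fixpoint:
  val[0] = {0,4}
  val[1] = {0,1,3}
  val[2] = {0,1,4}
  val[3] = {0,3}
  val[4] = {0,1,3}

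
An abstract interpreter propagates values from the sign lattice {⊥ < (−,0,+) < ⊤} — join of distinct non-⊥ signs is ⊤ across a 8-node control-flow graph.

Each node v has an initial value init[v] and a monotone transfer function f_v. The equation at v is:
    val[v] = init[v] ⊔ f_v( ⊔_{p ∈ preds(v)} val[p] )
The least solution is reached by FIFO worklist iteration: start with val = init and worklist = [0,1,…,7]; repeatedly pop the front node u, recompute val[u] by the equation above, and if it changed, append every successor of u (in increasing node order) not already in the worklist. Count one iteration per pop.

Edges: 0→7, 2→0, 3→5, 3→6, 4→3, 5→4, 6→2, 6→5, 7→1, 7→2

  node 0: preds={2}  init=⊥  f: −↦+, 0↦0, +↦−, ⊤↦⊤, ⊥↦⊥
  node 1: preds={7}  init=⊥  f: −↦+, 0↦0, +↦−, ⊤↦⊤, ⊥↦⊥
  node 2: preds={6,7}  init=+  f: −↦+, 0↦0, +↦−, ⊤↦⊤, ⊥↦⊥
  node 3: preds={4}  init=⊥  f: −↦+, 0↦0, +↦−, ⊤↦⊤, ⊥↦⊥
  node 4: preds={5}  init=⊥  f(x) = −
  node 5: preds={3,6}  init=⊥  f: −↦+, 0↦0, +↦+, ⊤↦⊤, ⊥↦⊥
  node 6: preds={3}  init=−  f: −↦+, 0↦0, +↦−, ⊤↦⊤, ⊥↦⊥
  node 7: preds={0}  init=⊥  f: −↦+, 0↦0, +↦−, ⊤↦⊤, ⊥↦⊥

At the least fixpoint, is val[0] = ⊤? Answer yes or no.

yes

Worklist (19 pops):
  #1 pop 0: in=+ → − (was ⊥); enqueue []
  #2 pop 1: in=⊥ → ⊥ (no change)
  #3 pop 2: in=− → + (no change)
  #4 pop 3: in=⊥ → ⊥ (no change)
  #5 pop 4: in=⊥ → − (was ⊥); enqueue [3]
  #6 pop 5: in=− → + (was ⊥); enqueue [4]
  #7 pop 6: in=⊥ → − (no change)
  #8 pop 7: in=− → + (was ⊥); enqueue [1,2]
  #9 pop 3: in=− → + (was ⊥); enqueue [5,6]
  #10 pop 4: in=+ → − (no change)
  #11 pop 1: in=+ → − (was ⊥); enqueue []
  #12 pop 2: in=⊤ → ⊤ (was +); enqueue [0]
  #13 pop 5: in=⊤ → ⊤ (was +); enqueue [4]
  #14 pop 6: in=+ → − (no change)
  #15 pop 0: in=⊤ → ⊤ (was −); enqueue [7]
  #16 pop 4: in=⊤ → − (no change)
  #17 pop 7: in=⊤ → ⊤ (was +); enqueue [1,2]
  #18 pop 1: in=⊤ → ⊤ (was −); enqueue []
  #19 pop 2: in=⊤ → ⊤ (no change)

Fixpoint:
  val[0] = ⊤
  val[1] = ⊤
  val[2] = ⊤
  val[3] = +
  val[4] = −
  val[5] = ⊤
  val[6] = −
  val[7] = ⊤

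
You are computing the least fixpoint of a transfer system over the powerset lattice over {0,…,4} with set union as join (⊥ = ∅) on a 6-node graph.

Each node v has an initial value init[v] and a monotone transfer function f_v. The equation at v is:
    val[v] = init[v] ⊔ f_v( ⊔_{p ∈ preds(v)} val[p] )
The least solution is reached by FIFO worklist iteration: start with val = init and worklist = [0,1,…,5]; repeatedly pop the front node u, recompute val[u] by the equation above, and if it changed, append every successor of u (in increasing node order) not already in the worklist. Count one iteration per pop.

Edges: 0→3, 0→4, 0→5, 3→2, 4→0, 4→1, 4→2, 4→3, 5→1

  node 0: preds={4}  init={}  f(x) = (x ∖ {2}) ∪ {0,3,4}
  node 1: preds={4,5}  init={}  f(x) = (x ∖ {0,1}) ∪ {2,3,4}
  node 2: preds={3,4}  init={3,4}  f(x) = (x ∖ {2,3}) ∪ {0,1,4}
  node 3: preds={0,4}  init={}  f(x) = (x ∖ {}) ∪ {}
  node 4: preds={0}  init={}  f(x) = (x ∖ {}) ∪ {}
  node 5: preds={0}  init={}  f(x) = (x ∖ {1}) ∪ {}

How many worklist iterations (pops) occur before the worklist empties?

10

Iteration log — 10 steps:
  step 1. node 0  ⊔preds={}  new={0,3,4}  old={}  +wl: 
  step 2. node 1  ⊔preds={}  new={2,3,4}  old={}  +wl: 
  step 3. node 2  ⊔preds={}  new={0,1,3,4}  old={3,4}  +wl: 
  step 4. node 3  ⊔preds={0,3,4}  new={0,3,4}  old={}  +wl: 2
  step 5. node 4  ⊔preds={0,3,4}  new={0,3,4}  old={}  +wl: 0,1,3
  step 6. node 5  ⊔preds={0,3,4}  new={0,3,4}  old={}  +wl: 
  step 7. node 2  ⊔preds={0,3,4}  new={0,1,3,4}  stable
  step 8. node 0  ⊔preds={0,3,4}  new={0,3,4}  stable
  step 9. node 1  ⊔preds={0,3,4}  new={2,3,4}  stable
  step 10. node 3  ⊔preds={0,3,4}  new={0,3,4}  stable

Least fixpoint reached:
  node 0: {0,3,4}
  node 1: {2,3,4}
  node 2: {0,1,3,4}
  node 3: {0,3,4}
  node 4: {0,3,4}
  node 5: {0,3,4}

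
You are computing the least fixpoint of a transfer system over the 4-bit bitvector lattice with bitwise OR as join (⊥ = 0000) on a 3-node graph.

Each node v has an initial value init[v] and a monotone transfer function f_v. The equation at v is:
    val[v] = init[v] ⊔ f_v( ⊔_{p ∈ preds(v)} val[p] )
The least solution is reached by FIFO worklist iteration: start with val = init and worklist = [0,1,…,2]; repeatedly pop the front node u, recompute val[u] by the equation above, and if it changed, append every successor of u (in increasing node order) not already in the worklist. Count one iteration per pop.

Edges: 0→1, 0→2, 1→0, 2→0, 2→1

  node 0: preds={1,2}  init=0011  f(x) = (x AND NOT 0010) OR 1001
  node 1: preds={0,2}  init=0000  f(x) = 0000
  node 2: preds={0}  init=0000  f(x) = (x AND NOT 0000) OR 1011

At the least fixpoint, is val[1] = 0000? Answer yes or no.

yes

Worklist (5 pops):
  #1 pop 0: in=0000 → 1011 (was 0011); enqueue []
  #2 pop 1: in=1011 → 0000 (no change)
  #3 pop 2: in=1011 → 1011 (was 0000); enqueue [0,1]
  #4 pop 0: in=1011 → 1011 (no change)
  #5 pop 1: in=1011 → 0000 (no change)

Fixpoint:
  val[0] = 1011
  val[1] = 0000
  val[2] = 1011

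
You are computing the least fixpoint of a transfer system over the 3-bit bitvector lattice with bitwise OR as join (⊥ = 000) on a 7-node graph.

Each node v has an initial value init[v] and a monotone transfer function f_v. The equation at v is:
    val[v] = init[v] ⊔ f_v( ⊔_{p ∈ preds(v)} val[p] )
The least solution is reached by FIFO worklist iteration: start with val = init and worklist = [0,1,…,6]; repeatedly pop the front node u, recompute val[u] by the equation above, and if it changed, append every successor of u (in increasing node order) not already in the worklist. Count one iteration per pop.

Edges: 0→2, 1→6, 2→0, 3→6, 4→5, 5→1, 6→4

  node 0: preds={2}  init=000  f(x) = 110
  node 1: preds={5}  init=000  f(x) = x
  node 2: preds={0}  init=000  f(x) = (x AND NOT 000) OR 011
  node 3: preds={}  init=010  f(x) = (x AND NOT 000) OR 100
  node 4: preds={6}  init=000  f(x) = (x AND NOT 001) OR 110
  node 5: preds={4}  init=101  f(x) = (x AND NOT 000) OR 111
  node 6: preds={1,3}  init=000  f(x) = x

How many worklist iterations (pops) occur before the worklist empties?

Trace (11 dequeues):
  [1] u=0 | in 000 | out 110 | prev 000 | push {}
  [2] u=1 | in 101 | out 101 | prev 000 | push {}
  [3] u=2 | in 110 | out 111 | prev 000 | push {0}
  [4] u=3 | in 000 | out 110 | prev 010 | push {}
  [5] u=4 | in 000 | out 110 | prev 000 | push {}
  [6] u=5 | in 110 | out 111 | prev 101 | push {1}
  [7] u=6 | in 111 | out 111 | prev 000 | push {4}
  [8] u=0 | in 111 | out 110 | ==
  [9] u=1 | in 111 | out 111 | prev 101 | push {6}
  [10] u=4 | in 111 | out 110 | ==
  [11] u=6 | in 111 | out 111 | ==

Converged values:
  [0] 110
  [1] 111
  [2] 111
  [3] 110
  [4] 110
  [5] 111
  [6] 111

11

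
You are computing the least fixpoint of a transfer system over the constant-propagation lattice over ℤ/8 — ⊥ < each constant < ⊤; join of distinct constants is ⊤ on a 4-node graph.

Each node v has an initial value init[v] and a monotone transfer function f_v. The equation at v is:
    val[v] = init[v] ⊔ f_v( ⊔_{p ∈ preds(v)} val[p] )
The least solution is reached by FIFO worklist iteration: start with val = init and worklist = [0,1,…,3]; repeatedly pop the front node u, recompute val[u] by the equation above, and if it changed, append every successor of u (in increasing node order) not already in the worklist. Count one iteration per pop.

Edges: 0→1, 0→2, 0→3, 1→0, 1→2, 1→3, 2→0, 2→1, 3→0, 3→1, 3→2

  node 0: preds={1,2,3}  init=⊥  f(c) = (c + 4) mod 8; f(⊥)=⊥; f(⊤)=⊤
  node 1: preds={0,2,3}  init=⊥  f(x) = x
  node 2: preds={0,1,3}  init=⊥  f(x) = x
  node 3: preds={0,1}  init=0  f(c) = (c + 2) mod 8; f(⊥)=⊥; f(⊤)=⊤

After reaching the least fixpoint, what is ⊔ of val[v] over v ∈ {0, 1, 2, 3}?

Worklist (8 pops):
  #1 pop 0: in=0 → 4 (was ⊥); enqueue []
  #2 pop 1: in=⊤ → ⊤ (was ⊥); enqueue [0]
  #3 pop 2: in=⊤ → ⊤ (was ⊥); enqueue [1]
  #4 pop 3: in=⊤ → ⊤ (was 0); enqueue [2]
  #5 pop 0: in=⊤ → ⊤ (was 4); enqueue [3]
  #6 pop 1: in=⊤ → ⊤ (no change)
  #7 pop 2: in=⊤ → ⊤ (no change)
  #8 pop 3: in=⊤ → ⊤ (no change)

Fixpoint:
  val[0] = ⊤
  val[1] = ⊤
  val[2] = ⊤
  val[3] = ⊤

⊤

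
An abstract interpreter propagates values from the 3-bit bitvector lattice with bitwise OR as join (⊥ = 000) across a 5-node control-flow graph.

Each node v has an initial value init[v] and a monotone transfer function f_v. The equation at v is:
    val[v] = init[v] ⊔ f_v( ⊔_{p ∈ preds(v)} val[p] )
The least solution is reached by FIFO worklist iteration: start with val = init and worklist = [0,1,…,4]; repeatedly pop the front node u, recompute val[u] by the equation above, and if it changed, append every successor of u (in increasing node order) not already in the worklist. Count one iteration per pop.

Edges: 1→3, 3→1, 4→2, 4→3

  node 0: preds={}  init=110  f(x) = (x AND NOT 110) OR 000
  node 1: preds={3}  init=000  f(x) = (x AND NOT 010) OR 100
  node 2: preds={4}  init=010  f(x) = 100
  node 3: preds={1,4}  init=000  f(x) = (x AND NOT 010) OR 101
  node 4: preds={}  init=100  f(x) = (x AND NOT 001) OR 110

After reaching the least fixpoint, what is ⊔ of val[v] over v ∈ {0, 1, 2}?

111

Trace (8 dequeues):
  [1] u=0 | in 000 | out 110 | ==
  [2] u=1 | in 000 | out 100 | prev 000 | push {}
  [3] u=2 | in 100 | out 110 | prev 010 | push {}
  [4] u=3 | in 100 | out 101 | prev 000 | push {1}
  [5] u=4 | in 000 | out 110 | prev 100 | push {2,3}
  [6] u=1 | in 101 | out 101 | prev 100 | push {}
  [7] u=2 | in 110 | out 110 | ==
  [8] u=3 | in 111 | out 101 | ==

Converged values:
  [0] 110
  [1] 101
  [2] 110
  [3] 101
  [4] 110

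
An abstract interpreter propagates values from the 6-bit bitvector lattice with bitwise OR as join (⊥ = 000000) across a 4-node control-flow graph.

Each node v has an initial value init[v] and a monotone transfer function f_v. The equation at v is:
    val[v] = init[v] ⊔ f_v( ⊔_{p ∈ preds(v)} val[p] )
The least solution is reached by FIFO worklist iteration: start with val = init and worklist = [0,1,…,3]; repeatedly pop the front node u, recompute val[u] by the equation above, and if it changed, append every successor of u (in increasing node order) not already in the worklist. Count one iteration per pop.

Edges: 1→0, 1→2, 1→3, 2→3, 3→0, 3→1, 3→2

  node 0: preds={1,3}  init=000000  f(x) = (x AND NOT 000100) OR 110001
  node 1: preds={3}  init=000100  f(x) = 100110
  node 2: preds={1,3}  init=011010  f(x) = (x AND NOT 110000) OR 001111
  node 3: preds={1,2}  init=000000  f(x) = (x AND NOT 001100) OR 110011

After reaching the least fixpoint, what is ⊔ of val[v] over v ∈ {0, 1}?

Worklist (7 pops):
  #1 pop 0: in=000100 → 110001 (was 000000); enqueue []
  #2 pop 1: in=000000 → 100110 (was 000100); enqueue [0]
  #3 pop 2: in=100110 → 011111 (was 011010); enqueue []
  #4 pop 3: in=111111 → 110011 (was 000000); enqueue [1,2]
  #5 pop 0: in=110111 → 110011 (was 110001); enqueue []
  #6 pop 1: in=110011 → 100110 (no change)
  #7 pop 2: in=110111 → 011111 (no change)

Fixpoint:
  val[0] = 110011
  val[1] = 100110
  val[2] = 011111
  val[3] = 110011

110111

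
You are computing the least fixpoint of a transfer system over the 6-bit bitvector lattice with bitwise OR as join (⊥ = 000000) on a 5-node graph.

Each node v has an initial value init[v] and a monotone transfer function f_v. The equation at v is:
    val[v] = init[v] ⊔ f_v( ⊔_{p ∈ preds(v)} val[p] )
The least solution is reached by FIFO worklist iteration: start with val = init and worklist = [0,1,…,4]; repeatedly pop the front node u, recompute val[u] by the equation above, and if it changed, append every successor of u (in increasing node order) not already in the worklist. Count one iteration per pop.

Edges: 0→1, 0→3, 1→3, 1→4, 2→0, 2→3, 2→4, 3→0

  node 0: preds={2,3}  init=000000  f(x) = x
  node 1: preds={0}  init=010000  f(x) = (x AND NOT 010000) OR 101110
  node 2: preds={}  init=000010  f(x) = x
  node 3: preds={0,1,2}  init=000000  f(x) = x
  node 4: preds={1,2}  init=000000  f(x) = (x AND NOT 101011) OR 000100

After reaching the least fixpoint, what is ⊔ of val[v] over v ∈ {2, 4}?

010110

Iteration log — 8 steps:
  step 1. node 0  ⊔preds=000010  new=000010  old=000000  +wl: 
  step 2. node 1  ⊔preds=000010  new=111110  old=010000  +wl: 
  step 3. node 2  ⊔preds=000000  new=000010  stable
  step 4. node 3  ⊔preds=111110  new=111110  old=000000  +wl: 0
  step 5. node 4  ⊔preds=111110  new=010100  old=000000  +wl: 
  step 6. node 0  ⊔preds=111110  new=111110  old=000010  +wl: 1,3
  step 7. node 1  ⊔preds=111110  new=111110  stable
  step 8. node 3  ⊔preds=111110  new=111110  stable

Least fixpoint reached:
  node 0: 111110
  node 1: 111110
  node 2: 000010
  node 3: 111110
  node 4: 010100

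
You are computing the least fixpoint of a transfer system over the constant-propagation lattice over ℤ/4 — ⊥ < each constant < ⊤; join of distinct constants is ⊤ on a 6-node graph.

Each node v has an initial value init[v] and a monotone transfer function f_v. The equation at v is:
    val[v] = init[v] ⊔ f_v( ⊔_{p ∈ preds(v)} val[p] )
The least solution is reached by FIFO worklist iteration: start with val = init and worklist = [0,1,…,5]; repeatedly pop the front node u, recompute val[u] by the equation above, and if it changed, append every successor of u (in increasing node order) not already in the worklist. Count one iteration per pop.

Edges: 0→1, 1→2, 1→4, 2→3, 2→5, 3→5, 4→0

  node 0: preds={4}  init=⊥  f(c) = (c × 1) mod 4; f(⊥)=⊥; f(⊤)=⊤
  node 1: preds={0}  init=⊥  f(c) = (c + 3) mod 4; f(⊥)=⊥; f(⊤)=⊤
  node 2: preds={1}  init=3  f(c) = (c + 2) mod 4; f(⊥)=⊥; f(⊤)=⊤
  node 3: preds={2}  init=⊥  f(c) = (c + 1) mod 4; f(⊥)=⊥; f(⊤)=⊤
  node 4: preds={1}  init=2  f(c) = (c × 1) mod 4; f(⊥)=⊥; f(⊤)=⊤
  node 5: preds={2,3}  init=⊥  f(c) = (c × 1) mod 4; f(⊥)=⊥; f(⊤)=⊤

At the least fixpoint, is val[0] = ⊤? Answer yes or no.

Worklist (12 pops):
  #1 pop 0: in=2 → 2 (was ⊥); enqueue []
  #2 pop 1: in=2 → 1 (was ⊥); enqueue []
  #3 pop 2: in=1 → 3 (no change)
  #4 pop 3: in=3 → 0 (was ⊥); enqueue []
  #5 pop 4: in=1 → ⊤ (was 2); enqueue [0]
  #6 pop 5: in=⊤ → ⊤ (was ⊥); enqueue []
  #7 pop 0: in=⊤ → ⊤ (was 2); enqueue [1]
  #8 pop 1: in=⊤ → ⊤ (was 1); enqueue [2,4]
  #9 pop 2: in=⊤ → ⊤ (was 3); enqueue [3,5]
  #10 pop 4: in=⊤ → ⊤ (no change)
  #11 pop 3: in=⊤ → ⊤ (was 0); enqueue []
  #12 pop 5: in=⊤ → ⊤ (no change)

Fixpoint:
  val[0] = ⊤
  val[1] = ⊤
  val[2] = ⊤
  val[3] = ⊤
  val[4] = ⊤
  val[5] = ⊤

yes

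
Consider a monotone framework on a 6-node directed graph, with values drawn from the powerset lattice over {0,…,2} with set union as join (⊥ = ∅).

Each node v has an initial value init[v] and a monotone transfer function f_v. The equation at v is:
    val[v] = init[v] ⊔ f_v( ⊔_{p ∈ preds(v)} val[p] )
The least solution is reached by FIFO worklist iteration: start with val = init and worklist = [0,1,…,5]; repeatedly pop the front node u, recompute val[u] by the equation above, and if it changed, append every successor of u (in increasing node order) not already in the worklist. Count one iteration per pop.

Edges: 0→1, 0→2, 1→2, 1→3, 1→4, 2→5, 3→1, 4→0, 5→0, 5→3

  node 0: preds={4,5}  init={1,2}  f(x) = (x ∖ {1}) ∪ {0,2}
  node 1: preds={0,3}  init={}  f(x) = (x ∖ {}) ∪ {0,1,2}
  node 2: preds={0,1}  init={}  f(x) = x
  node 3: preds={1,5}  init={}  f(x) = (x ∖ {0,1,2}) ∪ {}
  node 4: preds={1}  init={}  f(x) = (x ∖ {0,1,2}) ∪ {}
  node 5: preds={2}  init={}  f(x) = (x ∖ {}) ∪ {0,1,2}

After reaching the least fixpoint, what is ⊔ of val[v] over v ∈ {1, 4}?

Iteration log — 8 steps:
  step 1. node 0  ⊔preds={}  new={0,1,2}  old={1,2}  +wl: 
  step 2. node 1  ⊔preds={0,1,2}  new={0,1,2}  old={}  +wl: 
  step 3. node 2  ⊔preds={0,1,2}  new={0,1,2}  old={}  +wl: 
  step 4. node 3  ⊔preds={0,1,2}  new={}  stable
  step 5. node 4  ⊔preds={0,1,2}  new={}  stable
  step 6. node 5  ⊔preds={0,1,2}  new={0,1,2}  old={}  +wl: 0,3
  step 7. node 0  ⊔preds={0,1,2}  new={0,1,2}  stable
  step 8. node 3  ⊔preds={0,1,2}  new={}  stable

Least fixpoint reached:
  node 0: {0,1,2}
  node 1: {0,1,2}
  node 2: {0,1,2}
  node 3: {}
  node 4: {}
  node 5: {0,1,2}

{0,1,2}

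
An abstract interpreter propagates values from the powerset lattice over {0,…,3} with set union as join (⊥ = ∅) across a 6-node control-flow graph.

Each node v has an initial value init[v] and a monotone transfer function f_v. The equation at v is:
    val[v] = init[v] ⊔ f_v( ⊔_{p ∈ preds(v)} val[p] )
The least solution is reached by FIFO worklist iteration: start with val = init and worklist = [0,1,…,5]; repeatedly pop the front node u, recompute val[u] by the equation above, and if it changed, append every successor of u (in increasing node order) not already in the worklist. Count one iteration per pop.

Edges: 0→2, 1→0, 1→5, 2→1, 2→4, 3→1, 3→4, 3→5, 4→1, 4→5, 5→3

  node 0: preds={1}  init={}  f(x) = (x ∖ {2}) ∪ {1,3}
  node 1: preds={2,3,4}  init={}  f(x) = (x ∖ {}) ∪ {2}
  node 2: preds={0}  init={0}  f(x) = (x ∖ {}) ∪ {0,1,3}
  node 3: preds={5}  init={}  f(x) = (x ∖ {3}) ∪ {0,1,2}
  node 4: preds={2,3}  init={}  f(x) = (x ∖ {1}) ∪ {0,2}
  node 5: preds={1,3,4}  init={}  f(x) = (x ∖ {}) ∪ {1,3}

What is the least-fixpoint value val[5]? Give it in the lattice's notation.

{0,1,2,3}

Iteration log — 12 steps:
  step 1. node 0  ⊔preds={}  new={1,3}  old={}  +wl: 
  step 2. node 1  ⊔preds={0}  new={0,2}  old={}  +wl: 0
  step 3. node 2  ⊔preds={1,3}  new={0,1,3}  old={0}  +wl: 1
  step 4. node 3  ⊔preds={}  new={0,1,2}  old={}  +wl: 
  step 5. node 4  ⊔preds={0,1,2,3}  new={0,2,3}  old={}  +wl: 
  step 6. node 5  ⊔preds={0,1,2,3}  new={0,1,2,3}  old={}  +wl: 3
  step 7. node 0  ⊔preds={0,2}  new={0,1,3}  old={1,3}  +wl: 2
  step 8. node 1  ⊔preds={0,1,2,3}  new={0,1,2,3}  old={0,2}  +wl: 0,5
  step 9. node 3  ⊔preds={0,1,2,3}  new={0,1,2}  stable
  step 10. node 2  ⊔preds={0,1,3}  new={0,1,3}  stable
  step 11. node 0  ⊔preds={0,1,2,3}  new={0,1,3}  stable
  step 12. node 5  ⊔preds={0,1,2,3}  new={0,1,2,3}  stable

Least fixpoint reached:
  node 0: {0,1,3}
  node 1: {0,1,2,3}
  node 2: {0,1,3}
  node 3: {0,1,2}
  node 4: {0,2,3}
  node 5: {0,1,2,3}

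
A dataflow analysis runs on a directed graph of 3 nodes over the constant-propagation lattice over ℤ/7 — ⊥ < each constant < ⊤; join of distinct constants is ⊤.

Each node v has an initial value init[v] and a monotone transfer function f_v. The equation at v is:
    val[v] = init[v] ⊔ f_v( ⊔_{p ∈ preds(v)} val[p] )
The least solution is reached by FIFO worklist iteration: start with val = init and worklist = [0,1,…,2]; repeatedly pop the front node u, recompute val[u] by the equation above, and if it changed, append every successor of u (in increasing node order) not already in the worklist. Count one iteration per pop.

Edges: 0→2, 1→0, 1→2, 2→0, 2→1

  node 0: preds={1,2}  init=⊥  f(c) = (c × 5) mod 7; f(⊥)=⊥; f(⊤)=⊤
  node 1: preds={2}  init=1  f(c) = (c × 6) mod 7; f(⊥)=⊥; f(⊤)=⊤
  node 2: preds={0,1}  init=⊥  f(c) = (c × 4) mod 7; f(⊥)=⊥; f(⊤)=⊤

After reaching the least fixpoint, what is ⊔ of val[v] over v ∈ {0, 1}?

⊤

Worklist (7 pops):
  #1 pop 0: in=1 → 5 (was ⊥); enqueue []
  #2 pop 1: in=⊥ → 1 (no change)
  #3 pop 2: in=⊤ → ⊤ (was ⊥); enqueue [0,1]
  #4 pop 0: in=⊤ → ⊤ (was 5); enqueue [2]
  #5 pop 1: in=⊤ → ⊤ (was 1); enqueue [0]
  #6 pop 2: in=⊤ → ⊤ (no change)
  #7 pop 0: in=⊤ → ⊤ (no change)

Fixpoint:
  val[0] = ⊤
  val[1] = ⊤
  val[2] = ⊤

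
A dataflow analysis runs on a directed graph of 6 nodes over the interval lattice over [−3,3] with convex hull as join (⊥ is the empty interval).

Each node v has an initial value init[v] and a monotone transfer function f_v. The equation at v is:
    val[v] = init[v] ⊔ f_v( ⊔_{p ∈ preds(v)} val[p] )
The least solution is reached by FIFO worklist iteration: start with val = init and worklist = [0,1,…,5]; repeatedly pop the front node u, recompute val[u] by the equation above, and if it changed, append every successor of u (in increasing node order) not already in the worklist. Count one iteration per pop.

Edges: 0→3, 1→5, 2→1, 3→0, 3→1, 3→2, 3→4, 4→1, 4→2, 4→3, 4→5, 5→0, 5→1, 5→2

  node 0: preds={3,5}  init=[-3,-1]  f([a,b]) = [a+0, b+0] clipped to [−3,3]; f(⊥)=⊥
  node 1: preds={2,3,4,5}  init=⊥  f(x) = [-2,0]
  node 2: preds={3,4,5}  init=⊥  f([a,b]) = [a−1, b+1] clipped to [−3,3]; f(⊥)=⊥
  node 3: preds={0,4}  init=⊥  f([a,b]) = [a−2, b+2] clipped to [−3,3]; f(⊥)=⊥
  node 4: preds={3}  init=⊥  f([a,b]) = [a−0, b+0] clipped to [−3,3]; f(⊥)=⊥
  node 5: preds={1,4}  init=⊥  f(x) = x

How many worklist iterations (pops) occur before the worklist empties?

Iteration log — 21 steps:
  step 1. node 0  ⊔preds=⊥  new=[-3,-1]  stable
  step 2. node 1  ⊔preds=⊥  new=[-2,0]  old=⊥  +wl: 
  step 3. node 2  ⊔preds=⊥  new=⊥  stable
  step 4. node 3  ⊔preds=[-3,-1]  new=[-3,1]  old=⊥  +wl: 0,1,2
  step 5. node 4  ⊔preds=[-3,1]  new=[-3,1]  old=⊥  +wl: 3
  step 6. node 5  ⊔preds=[-3,1]  new=[-3,1]  old=⊥  +wl: 
  step 7. node 0  ⊔preds=[-3,1]  new=[-3,1]  old=[-3,-1]  +wl: 
  step 8. node 1  ⊔preds=[-3,1]  new=[-2,0]  stable
  step 9. node 2  ⊔preds=[-3,1]  new=[-3,2]  old=⊥  +wl: 1
  step 10. node 3  ⊔preds=[-3,1]  new=[-3,3]  old=[-3,1]  +wl: 0,2,4
  step 11. node 1  ⊔preds=[-3,3]  new=[-2,0]  stable
  step 12. node 0  ⊔preds=[-3,3]  new=[-3,3]  old=[-3,1]  +wl: 3
  step 13. node 2  ⊔preds=[-3,3]  new=[-3,3]  old=[-3,2]  +wl: 1
  step 14. node 4  ⊔preds=[-3,3]  new=[-3,3]  old=[-3,1]  +wl: 2,5
  step 15. node 3  ⊔preds=[-3,3]  new=[-3,3]  stable
  step 16. node 1  ⊔preds=[-3,3]  new=[-2,0]  stable
  step 17. node 2  ⊔preds=[-3,3]  new=[-3,3]  stable
  step 18. node 5  ⊔preds=[-3,3]  new=[-3,3]  old=[-3,1]  +wl: 0,1,2
  step 19. node 0  ⊔preds=[-3,3]  new=[-3,3]  stable
  step 20. node 1  ⊔preds=[-3,3]  new=[-2,0]  stable
  step 21. node 2  ⊔preds=[-3,3]  new=[-3,3]  stable

Least fixpoint reached:
  node 0: [-3,3]
  node 1: [-2,0]
  node 2: [-3,3]
  node 3: [-3,3]
  node 4: [-3,3]
  node 5: [-3,3]

21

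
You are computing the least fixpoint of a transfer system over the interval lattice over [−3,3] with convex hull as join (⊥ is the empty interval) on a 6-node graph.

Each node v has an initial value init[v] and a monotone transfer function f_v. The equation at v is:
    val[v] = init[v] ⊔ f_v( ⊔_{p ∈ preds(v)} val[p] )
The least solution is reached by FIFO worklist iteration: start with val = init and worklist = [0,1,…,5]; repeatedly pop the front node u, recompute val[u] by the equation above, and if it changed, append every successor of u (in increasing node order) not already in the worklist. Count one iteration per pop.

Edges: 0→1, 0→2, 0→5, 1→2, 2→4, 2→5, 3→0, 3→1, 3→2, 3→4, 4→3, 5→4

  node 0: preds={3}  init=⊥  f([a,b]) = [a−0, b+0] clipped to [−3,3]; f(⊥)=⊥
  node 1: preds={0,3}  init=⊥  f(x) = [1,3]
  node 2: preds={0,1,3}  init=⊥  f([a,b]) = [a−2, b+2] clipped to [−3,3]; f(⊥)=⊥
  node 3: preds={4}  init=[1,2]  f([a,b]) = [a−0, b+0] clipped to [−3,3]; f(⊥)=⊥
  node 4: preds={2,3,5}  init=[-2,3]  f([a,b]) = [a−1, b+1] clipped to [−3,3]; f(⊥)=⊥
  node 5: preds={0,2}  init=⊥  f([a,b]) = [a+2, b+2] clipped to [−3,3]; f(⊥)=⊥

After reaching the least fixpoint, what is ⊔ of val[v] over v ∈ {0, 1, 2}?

Iteration log — 17 steps:
  step 1. node 0  ⊔preds=[1,2]  new=[1,2]  old=⊥  +wl: 
  step 2. node 1  ⊔preds=[1,2]  new=[1,3]  old=⊥  +wl: 
  step 3. node 2  ⊔preds=[1,3]  new=[-1,3]  old=⊥  +wl: 
  step 4. node 3  ⊔preds=[-2,3]  new=[-2,3]  old=[1,2]  +wl: 0,1,2
  step 5. node 4  ⊔preds=[-2,3]  new=[-3,3]  old=[-2,3]  +wl: 3
  step 6. node 5  ⊔preds=[-1,3]  new=[1,3]  old=⊥  +wl: 4
  step 7. node 0  ⊔preds=[-2,3]  new=[-2,3]  old=[1,2]  +wl: 5
  step 8. node 1  ⊔preds=[-2,3]  new=[1,3]  stable
  step 9. node 2  ⊔preds=[-2,3]  new=[-3,3]  old=[-1,3]  +wl: 
  step 10. node 3  ⊔preds=[-3,3]  new=[-3,3]  old=[-2,3]  +wl: 0,1,2
  step 11. node 4  ⊔preds=[-3,3]  new=[-3,3]  stable
  step 12. node 5  ⊔preds=[-3,3]  new=[-1,3]  old=[1,3]  +wl: 4
  step 13. node 0  ⊔preds=[-3,3]  new=[-3,3]  old=[-2,3]  +wl: 5
  step 14. node 1  ⊔preds=[-3,3]  new=[1,3]  stable
  step 15. node 2  ⊔preds=[-3,3]  new=[-3,3]  stable
  step 16. node 4  ⊔preds=[-3,3]  new=[-3,3]  stable
  step 17. node 5  ⊔preds=[-3,3]  new=[-1,3]  stable

Least fixpoint reached:
  node 0: [-3,3]
  node 1: [1,3]
  node 2: [-3,3]
  node 3: [-3,3]
  node 4: [-3,3]
  node 5: [-1,3]

[-3,3]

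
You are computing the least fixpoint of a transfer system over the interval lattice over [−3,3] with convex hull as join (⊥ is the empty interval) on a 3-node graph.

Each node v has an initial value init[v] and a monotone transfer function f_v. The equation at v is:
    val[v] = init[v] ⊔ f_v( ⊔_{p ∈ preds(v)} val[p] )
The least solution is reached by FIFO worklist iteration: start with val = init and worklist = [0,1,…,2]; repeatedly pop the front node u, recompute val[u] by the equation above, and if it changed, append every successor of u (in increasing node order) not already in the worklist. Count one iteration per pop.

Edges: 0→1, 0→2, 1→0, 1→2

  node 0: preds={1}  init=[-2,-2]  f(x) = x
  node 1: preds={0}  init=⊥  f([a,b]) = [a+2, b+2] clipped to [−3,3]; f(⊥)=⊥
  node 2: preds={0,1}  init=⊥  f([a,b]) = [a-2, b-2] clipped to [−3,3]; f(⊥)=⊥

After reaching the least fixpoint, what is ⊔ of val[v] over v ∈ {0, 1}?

Trace (12 dequeues):
  [1] u=0 | in ⊥ | out [-2,-2] | ==
  [2] u=1 | in [-2,-2] | out [0,0] | prev ⊥ | push {0}
  [3] u=2 | in [-2,0] | out [-3,-2] | prev ⊥ | push {}
  [4] u=0 | in [0,0] | out [-2,0] | prev [-2,-2] | push {1,2}
  [5] u=1 | in [-2,0] | out [0,2] | prev [0,0] | push {0}
  [6] u=2 | in [-2,2] | out [-3,0] | prev [-3,-2] | push {}
  [7] u=0 | in [0,2] | out [-2,2] | prev [-2,0] | push {1,2}
  [8] u=1 | in [-2,2] | out [0,3] | prev [0,2] | push {0}
  [9] u=2 | in [-2,3] | out [-3,1] | prev [-3,0] | push {}
  [10] u=0 | in [0,3] | out [-2,3] | prev [-2,2] | push {1,2}
  [11] u=1 | in [-2,3] | out [0,3] | ==
  [12] u=2 | in [-2,3] | out [-3,1] | ==

Converged values:
  [0] [-2,3]
  [1] [0,3]
  [2] [-3,1]

[-2,3]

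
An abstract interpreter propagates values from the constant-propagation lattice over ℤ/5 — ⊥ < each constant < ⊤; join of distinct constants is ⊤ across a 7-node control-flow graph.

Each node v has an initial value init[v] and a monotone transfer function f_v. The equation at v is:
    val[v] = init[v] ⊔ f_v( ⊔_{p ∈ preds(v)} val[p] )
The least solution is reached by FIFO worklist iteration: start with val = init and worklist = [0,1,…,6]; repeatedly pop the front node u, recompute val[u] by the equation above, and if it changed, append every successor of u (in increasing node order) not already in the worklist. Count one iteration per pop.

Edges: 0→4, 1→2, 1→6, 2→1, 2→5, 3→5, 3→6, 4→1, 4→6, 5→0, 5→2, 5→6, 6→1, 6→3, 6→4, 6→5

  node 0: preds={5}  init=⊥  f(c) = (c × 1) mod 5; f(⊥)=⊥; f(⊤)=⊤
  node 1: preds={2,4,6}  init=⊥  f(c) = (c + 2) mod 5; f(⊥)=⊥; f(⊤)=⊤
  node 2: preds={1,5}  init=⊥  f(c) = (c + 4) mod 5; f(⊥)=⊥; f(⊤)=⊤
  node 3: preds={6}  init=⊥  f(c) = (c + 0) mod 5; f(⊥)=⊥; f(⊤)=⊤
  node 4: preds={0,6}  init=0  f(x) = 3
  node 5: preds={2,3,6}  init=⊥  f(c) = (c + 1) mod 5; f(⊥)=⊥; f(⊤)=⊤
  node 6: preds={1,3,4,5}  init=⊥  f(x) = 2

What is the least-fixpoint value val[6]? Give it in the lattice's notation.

2

Iteration log — 18 steps:
  step 1. node 0  ⊔preds=⊥  new=⊥  stable
  step 2. node 1  ⊔preds=0  new=2  old=⊥  +wl: 
  step 3. node 2  ⊔preds=2  new=1  old=⊥  +wl: 1
  step 4. node 3  ⊔preds=⊥  new=⊥  stable
  step 5. node 4  ⊔preds=⊥  new=⊤  old=0  +wl: 
  step 6. node 5  ⊔preds=1  new=2  old=⊥  +wl: 0,2
  step 7. node 6  ⊔preds=⊤  new=2  old=⊥  +wl: 3,4,5
  step 8. node 1  ⊔preds=⊤  new=⊤  old=2  +wl: 6
  step 9. node 0  ⊔preds=2  new=2  old=⊥  +wl: 
  step 10. node 2  ⊔preds=⊤  new=⊤  old=1  +wl: 1
  step 11. node 3  ⊔preds=2  new=2  old=⊥  +wl: 
  step 12. node 4  ⊔preds=2  new=⊤  stable
  step 13. node 5  ⊔preds=⊤  new=⊤  old=2  +wl: 0,2
  step 14. node 6  ⊔preds=⊤  new=2  stable
  step 15. node 1  ⊔preds=⊤  new=⊤  stable
  step 16. node 0  ⊔preds=⊤  new=⊤  old=2  +wl: 4
  step 17. node 2  ⊔preds=⊤  new=⊤  stable
  step 18. node 4  ⊔preds=⊤  new=⊤  stable

Least fixpoint reached:
  node 0: ⊤
  node 1: ⊤
  node 2: ⊤
  node 3: 2
  node 4: ⊤
  node 5: ⊤
  node 6: 2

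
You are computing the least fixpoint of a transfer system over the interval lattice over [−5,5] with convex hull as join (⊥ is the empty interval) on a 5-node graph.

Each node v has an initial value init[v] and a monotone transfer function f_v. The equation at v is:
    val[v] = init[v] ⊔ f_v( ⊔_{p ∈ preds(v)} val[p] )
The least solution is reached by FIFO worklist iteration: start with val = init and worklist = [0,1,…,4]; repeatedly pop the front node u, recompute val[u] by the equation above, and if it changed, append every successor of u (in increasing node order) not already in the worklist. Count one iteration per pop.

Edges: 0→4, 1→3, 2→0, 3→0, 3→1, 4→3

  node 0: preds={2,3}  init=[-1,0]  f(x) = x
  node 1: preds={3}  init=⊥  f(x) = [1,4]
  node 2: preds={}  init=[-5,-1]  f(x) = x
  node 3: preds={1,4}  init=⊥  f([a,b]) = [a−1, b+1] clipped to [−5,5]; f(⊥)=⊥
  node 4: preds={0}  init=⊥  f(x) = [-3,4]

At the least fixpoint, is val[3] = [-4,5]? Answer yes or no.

Worklist (11 pops):
  #1 pop 0: in=[-5,-1] → [-5,0] (was [-1,0]); enqueue []
  #2 pop 1: in=⊥ → [1,4] (was ⊥); enqueue []
  #3 pop 2: in=⊥ → [-5,-1] (no change)
  #4 pop 3: in=[1,4] → [0,5] (was ⊥); enqueue [0,1]
  #5 pop 4: in=[-5,0] → [-3,4] (was ⊥); enqueue [3]
  #6 pop 0: in=[-5,5] → [-5,5] (was [-5,0]); enqueue [4]
  #7 pop 1: in=[0,5] → [1,4] (no change)
  #8 pop 3: in=[-3,4] → [-4,5] (was [0,5]); enqueue [0,1]
  #9 pop 4: in=[-5,5] → [-3,4] (no change)
  #10 pop 0: in=[-5,5] → [-5,5] (no change)
  #11 pop 1: in=[-4,5] → [1,4] (no change)

Fixpoint:
  val[0] = [-5,5]
  val[1] = [1,4]
  val[2] = [-5,-1]
  val[3] = [-4,5]
  val[4] = [-3,4]

yes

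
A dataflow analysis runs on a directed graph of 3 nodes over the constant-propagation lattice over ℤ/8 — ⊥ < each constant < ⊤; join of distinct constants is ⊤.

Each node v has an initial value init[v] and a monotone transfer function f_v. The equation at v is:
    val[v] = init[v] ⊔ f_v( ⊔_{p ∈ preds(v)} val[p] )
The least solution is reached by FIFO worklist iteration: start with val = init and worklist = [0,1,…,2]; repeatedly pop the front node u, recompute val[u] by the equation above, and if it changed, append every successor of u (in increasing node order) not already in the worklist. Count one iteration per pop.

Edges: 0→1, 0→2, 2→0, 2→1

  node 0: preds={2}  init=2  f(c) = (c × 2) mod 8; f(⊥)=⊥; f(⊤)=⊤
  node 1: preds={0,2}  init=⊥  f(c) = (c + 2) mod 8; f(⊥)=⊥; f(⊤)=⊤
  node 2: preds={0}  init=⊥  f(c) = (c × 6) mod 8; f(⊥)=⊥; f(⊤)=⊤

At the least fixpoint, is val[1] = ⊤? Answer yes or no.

yes

Iteration log — 8 steps:
  step 1. node 0  ⊔preds=⊥  new=2  stable
  step 2. node 1  ⊔preds=2  new=4  old=⊥  +wl: 
  step 3. node 2  ⊔preds=2  new=4  old=⊥  +wl: 0,1
  step 4. node 0  ⊔preds=4  new=⊤  old=2  +wl: 2
  step 5. node 1  ⊔preds=⊤  new=⊤  old=4  +wl: 
  step 6. node 2  ⊔preds=⊤  new=⊤  old=4  +wl: 0,1
  step 7. node 0  ⊔preds=⊤  new=⊤  stable
  step 8. node 1  ⊔preds=⊤  new=⊤  stable

Least fixpoint reached:
  node 0: ⊤
  node 1: ⊤
  node 2: ⊤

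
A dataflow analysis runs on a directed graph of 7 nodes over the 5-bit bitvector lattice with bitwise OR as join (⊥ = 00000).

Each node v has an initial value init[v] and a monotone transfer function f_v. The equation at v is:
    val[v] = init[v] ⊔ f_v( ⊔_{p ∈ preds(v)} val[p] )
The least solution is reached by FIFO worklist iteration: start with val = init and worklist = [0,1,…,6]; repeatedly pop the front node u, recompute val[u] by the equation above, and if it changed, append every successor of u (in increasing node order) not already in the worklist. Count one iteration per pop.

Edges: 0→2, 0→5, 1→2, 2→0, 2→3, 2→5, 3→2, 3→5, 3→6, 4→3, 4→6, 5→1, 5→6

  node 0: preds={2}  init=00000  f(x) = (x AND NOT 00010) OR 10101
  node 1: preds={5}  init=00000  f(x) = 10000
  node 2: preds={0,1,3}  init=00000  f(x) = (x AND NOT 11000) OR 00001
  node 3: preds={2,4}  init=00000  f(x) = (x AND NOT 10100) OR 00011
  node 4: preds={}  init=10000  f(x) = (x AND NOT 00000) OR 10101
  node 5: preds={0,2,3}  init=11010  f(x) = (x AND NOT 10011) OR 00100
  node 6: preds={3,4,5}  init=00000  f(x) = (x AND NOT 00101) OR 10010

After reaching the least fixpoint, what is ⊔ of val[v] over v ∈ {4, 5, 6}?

11111

Trace (13 dequeues):
  [1] u=0 | in 00000 | out 10101 | prev 00000 | push {}
  [2] u=1 | in 11010 | out 10000 | prev 00000 | push {}
  [3] u=2 | in 10101 | out 00101 | prev 00000 | push {0}
  [4] u=3 | in 10101 | out 00011 | prev 00000 | push {2}
  [5] u=4 | in 00000 | out 10101 | prev 10000 | push {3}
  [6] u=5 | in 10111 | out 11110 | prev 11010 | push {1}
  [7] u=6 | in 11111 | out 11010 | prev 00000 | push {}
  [8] u=0 | in 00101 | out 10101 | ==
  [9] u=2 | in 10111 | out 00111 | prev 00101 | push {0,5}
  [10] u=3 | in 10111 | out 00011 | ==
  [11] u=1 | in 11110 | out 10000 | ==
  [12] u=0 | in 00111 | out 10101 | ==
  [13] u=5 | in 10111 | out 11110 | ==

Converged values:
  [0] 10101
  [1] 10000
  [2] 00111
  [3] 00011
  [4] 10101
  [5] 11110
  [6] 11010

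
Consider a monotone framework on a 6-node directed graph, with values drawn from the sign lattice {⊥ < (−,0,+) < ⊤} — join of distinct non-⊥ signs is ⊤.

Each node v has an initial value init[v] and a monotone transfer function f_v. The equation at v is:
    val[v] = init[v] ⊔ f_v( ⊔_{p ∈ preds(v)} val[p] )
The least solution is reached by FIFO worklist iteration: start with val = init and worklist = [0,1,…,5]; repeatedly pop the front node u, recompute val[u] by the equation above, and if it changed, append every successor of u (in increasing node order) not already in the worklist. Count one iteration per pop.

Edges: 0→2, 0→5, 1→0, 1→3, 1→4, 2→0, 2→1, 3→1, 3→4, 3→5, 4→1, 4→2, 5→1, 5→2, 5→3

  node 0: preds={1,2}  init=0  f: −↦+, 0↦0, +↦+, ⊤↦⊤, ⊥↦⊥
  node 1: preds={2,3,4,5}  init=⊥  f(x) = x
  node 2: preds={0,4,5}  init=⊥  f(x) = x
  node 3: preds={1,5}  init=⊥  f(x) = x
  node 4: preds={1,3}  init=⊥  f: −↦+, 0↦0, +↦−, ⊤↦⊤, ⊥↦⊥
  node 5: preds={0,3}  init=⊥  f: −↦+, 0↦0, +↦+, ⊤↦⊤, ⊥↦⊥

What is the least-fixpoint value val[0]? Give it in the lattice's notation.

0

Worklist (15 pops):
  #1 pop 0: in=⊥ → 0 (no change)
  #2 pop 1: in=⊥ → ⊥ (no change)
  #3 pop 2: in=0 → 0 (was ⊥); enqueue [0,1]
  #4 pop 3: in=⊥ → ⊥ (no change)
  #5 pop 4: in=⊥ → ⊥ (no change)
  #6 pop 5: in=0 → 0 (was ⊥); enqueue [2,3]
  #7 pop 0: in=0 → 0 (no change)
  #8 pop 1: in=0 → 0 (was ⊥); enqueue [0,4]
  #9 pop 2: in=0 → 0 (no change)
  #10 pop 3: in=0 → 0 (was ⊥); enqueue [1,5]
  #11 pop 0: in=0 → 0 (no change)
  #12 pop 4: in=0 → 0 (was ⊥); enqueue [2]
  #13 pop 1: in=0 → 0 (no change)
  #14 pop 5: in=0 → 0 (no change)
  #15 pop 2: in=0 → 0 (no change)

Fixpoint:
  val[0] = 0
  val[1] = 0
  val[2] = 0
  val[3] = 0
  val[4] = 0
  val[5] = 0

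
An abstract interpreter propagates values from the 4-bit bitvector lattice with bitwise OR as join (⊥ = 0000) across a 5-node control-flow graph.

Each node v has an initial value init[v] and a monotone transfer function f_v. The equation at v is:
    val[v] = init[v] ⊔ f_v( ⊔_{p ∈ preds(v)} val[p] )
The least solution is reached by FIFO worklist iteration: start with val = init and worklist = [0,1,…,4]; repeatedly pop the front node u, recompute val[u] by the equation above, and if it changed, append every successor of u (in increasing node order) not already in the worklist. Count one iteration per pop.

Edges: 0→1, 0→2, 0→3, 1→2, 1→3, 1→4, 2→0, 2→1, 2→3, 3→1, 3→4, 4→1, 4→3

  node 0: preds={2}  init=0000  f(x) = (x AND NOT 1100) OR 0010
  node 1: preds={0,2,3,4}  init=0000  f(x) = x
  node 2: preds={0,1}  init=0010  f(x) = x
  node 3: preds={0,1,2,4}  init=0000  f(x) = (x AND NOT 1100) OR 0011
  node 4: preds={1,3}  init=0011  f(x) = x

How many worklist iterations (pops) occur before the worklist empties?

9

Iteration log — 9 steps:
  step 1. node 0  ⊔preds=0010  new=0010  old=0000  +wl: 
  step 2. node 1  ⊔preds=0011  new=0011  old=0000  +wl: 
  step 3. node 2  ⊔preds=0011  new=0011  old=0010  +wl: 0,1
  step 4. node 3  ⊔preds=0011  new=0011  old=0000  +wl: 
  step 5. node 4  ⊔preds=0011  new=0011  stable
  step 6. node 0  ⊔preds=0011  new=0011  old=0010  +wl: 2,3
  step 7. node 1  ⊔preds=0011  new=0011  stable
  step 8. node 2  ⊔preds=0011  new=0011  stable
  step 9. node 3  ⊔preds=0011  new=0011  stable

Least fixpoint reached:
  node 0: 0011
  node 1: 0011
  node 2: 0011
  node 3: 0011
  node 4: 0011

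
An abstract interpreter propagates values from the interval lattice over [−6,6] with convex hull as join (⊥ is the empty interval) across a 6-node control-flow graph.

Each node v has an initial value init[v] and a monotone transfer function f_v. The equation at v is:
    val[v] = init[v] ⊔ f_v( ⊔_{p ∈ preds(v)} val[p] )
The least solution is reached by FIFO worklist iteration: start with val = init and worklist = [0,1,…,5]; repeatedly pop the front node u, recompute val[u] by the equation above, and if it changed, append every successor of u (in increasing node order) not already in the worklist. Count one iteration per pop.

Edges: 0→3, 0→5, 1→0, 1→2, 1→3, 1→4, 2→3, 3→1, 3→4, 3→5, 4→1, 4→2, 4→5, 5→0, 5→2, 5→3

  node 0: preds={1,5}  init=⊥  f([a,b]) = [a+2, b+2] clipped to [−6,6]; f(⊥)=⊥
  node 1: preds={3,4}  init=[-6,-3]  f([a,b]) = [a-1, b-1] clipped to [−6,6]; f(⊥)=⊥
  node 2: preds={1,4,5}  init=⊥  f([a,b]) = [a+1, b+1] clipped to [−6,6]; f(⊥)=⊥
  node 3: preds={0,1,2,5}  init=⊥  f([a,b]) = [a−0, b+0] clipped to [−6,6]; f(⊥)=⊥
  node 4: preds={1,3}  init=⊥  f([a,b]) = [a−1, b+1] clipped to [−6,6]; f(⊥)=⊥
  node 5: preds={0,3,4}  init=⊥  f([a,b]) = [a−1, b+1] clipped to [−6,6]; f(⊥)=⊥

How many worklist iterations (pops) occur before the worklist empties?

Trace (23 dequeues):
  [1] u=0 | in [-6,-3] | out [-4,-1] | prev ⊥ | push {}
  [2] u=1 | in ⊥ | out [-6,-3] | ==
  [3] u=2 | in [-6,-3] | out [-5,-2] | prev ⊥ | push {}
  [4] u=3 | in [-6,-1] | out [-6,-1] | prev ⊥ | push {1}
  [5] u=4 | in [-6,-1] | out [-6,0] | prev ⊥ | push {2}
  [6] u=5 | in [-6,0] | out [-6,1] | prev ⊥ | push {0,3}
  [7] u=1 | in [-6,0] | out [-6,-1] | prev [-6,-3] | push {4}
  [8] u=2 | in [-6,1] | out [-5,2] | prev [-5,-2] | push {}
  [9] u=0 | in [-6,1] | out [-4,3] | prev [-4,-1] | push {5}
  [10] u=3 | in [-6,3] | out [-6,3] | prev [-6,-1] | push {1}
  [11] u=4 | in [-6,3] | out [-6,4] | prev [-6,0] | push {2}
  [12] u=5 | in [-6,4] | out [-6,5] | prev [-6,1] | push {0,3}
  [13] u=1 | in [-6,4] | out [-6,3] | prev [-6,-1] | push {4}
  [14] u=2 | in [-6,5] | out [-5,6] | prev [-5,2] | push {}
  [15] u=0 | in [-6,5] | out [-4,6] | prev [-4,3] | push {5}
  [16] u=3 | in [-6,6] | out [-6,6] | prev [-6,3] | push {1}
  [17] u=4 | in [-6,6] | out [-6,6] | prev [-6,4] | push {2}
  [18] u=5 | in [-6,6] | out [-6,6] | prev [-6,5] | push {0,3}
  [19] u=1 | in [-6,6] | out [-6,5] | prev [-6,3] | push {4}
  [20] u=2 | in [-6,6] | out [-5,6] | ==
  [21] u=0 | in [-6,6] | out [-4,6] | ==
  [22] u=3 | in [-6,6] | out [-6,6] | ==
  [23] u=4 | in [-6,6] | out [-6,6] | ==

Converged values:
  [0] [-4,6]
  [1] [-6,5]
  [2] [-5,6]
  [3] [-6,6]
  [4] [-6,6]
  [5] [-6,6]

23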